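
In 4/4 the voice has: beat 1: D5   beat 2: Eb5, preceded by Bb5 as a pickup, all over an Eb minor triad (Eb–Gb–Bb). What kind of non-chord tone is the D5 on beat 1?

Appoggiatura.

The harmony at that moment is Eb minor triad (Eb, Gb, Bb); D5 is not a chord tone.
It is approached by leap down from Bb5 and left by step up to Eb5.
Leap in, step out, metrically accented — an appoggiatura.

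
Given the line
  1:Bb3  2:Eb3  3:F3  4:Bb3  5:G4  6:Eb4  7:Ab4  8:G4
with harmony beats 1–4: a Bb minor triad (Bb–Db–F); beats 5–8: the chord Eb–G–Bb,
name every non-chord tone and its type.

The harmony at that moment is Bb minor triad (Bb, Db, F); Eb3 is not a chord tone.
It is approached by leap down from Bb3 and left by step up to F3.
Leap in, step out — an appoggiatura.
The harmony at that moment is Eb major triad (Eb, G, Bb); Ab4 is not a chord tone.
It is approached by leap up from Eb4 and left by step down to G4.
Leap in, step out — an appoggiatura.

Eb3 (beat 2) — appoggiatura; Ab4 (beat 7) — appoggiatura.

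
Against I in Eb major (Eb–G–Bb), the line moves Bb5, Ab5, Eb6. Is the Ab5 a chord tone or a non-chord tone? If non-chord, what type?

The harmony at that moment is Eb major triad (Eb, G, Bb); Ab5 is not a chord tone.
It is approached by step down from Bb5 and left by leap up to Eb6.
Step in, leap out — an escape tone.

Non-chord tone — an escape tone.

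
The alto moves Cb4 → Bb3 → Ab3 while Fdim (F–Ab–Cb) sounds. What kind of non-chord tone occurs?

The harmony at that moment is F diminished triad (F, Ab, Cb); Bb3 is not a chord tone.
It is approached by step down from Cb4 and left by step down to Ab3.
Step in, step out in the same direction — a passing tone.

Bb3 is a passing tone.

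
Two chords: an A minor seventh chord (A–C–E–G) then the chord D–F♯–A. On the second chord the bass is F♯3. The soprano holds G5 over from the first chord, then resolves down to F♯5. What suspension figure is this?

9–8 suspension.

At the second chord the bass is F♯3. The suspended G5 lies a ninth above the bass; after resolving down by step to F♯5, the interval above the bass becomes an octave.
Suspension figures are named by those two intervals: 9–8.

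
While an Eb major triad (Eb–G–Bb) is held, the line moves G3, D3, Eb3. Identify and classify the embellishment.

D3 is an appoggiatura.

The harmony at that moment is Eb major triad (Eb, G, Bb); D3 is not a chord tone.
It is approached by leap down from G3 and left by step up to Eb3.
Leap in, step out — an appoggiatura.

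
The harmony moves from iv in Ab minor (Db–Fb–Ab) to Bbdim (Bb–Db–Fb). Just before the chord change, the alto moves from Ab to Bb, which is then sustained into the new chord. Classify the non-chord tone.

The harmony at that moment is Db minor triad (Db, Fb, Ab); Bb is not a chord tone.
It is approached by step up from Ab and then sustained as the same pitch into the next harmony.
Arriving early and becoming a chord tone when the harmony changes — an anticipation.

Bb is an anticipation.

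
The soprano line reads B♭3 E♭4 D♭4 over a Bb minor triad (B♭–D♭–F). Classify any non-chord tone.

The harmony at that moment is B♭ minor triad (B♭, D♭, F); E♭4 is not a chord tone.
It is approached by leap up from B♭3 and left by step down to D♭4.
Leap in, step out — an appoggiatura.

E♭4 is an appoggiatura.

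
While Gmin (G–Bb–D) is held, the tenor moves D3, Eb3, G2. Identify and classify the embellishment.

The harmony at that moment is G minor triad (G, Bb, D); Eb3 is not a chord tone.
It is approached by step up from D3 and left by leap down to G2.
Step in, leap out — an escape tone.

Eb3 is an escape tone.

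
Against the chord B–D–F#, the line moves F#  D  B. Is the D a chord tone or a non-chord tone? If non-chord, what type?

B minor triad contains B, D, F#; D is the third, so it is a chord tone.

Chord tone (the third of B minor triad).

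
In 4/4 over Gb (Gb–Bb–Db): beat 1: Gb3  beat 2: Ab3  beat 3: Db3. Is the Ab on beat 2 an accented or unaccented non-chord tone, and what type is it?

The harmony at that moment is Gb major triad (Gb, Bb, Db); Ab3 is not a chord tone.
It is approached by step up from Gb3 and left by leap down to Db3.
Step in, leap out — an escape tone.
It falls on a weak beat, so it is unaccented.

Unaccented escape tone.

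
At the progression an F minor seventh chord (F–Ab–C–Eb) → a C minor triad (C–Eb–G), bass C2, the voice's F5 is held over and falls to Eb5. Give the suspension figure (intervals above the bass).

4–3 suspension.

At the second chord the bass is C2. The suspended F5 lies a fourth above the bass; after resolving down by step to Eb5, the interval above the bass becomes a third.
Suspension figures are named by those two intervals: 4–3.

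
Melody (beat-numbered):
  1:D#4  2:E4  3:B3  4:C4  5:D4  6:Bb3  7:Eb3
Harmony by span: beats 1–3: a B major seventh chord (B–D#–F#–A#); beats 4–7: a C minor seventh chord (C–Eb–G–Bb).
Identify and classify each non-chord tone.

The harmony at that moment is B major seventh chord (B, D#, F#, A#); E4 is not a chord tone.
It is approached by step up from D#4 and left by leap down to B3.
Step in, leap out — an escape tone.
The harmony at that moment is C minor seventh chord (C, Eb, G, Bb); D4 is not a chord tone.
It is approached by step up from C4 and left by leap down to Bb3.
Step in, leap out — an escape tone.

E4 (beat 2) — escape tone; D4 (beat 5) — escape tone.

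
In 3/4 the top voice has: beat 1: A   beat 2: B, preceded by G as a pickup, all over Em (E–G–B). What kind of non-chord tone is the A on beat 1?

The harmony at that moment is E minor triad (E, G, B); A is not a chord tone.
It is approached by step up from G and left by step up to B.
Step in, step out in the same direction — a passing tone.

Passing tone.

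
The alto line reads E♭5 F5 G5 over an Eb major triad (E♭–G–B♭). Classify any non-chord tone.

F5 is a passing tone.

The harmony at that moment is E♭ major triad (E♭, G, B♭); F5 is not a chord tone.
It is approached by step up from E♭5 and left by step up to G5.
Step in, step out in the same direction — a passing tone.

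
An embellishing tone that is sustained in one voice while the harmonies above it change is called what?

Pedal tone.

Approach: none. Departure: none — a single pitch is sustained while the chords change around it, passing through harmonies that do not contain it.
No melodic motion at all; the dissonance is created entirely by the moving harmonies against the stationary note — a pedal tone (pedal point).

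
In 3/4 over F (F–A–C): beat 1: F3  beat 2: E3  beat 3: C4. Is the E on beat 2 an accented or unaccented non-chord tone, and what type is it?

The harmony at that moment is F major triad (F, A, C); E3 is not a chord tone.
It is approached by step down from F3 and left by leap up to C4.
Step in, leap out — an escape tone.
It falls on a weak beat, so it is unaccented.

Unaccented escape tone.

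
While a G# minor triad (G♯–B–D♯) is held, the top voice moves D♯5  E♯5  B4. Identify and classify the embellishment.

E♯5 is an escape tone.

The harmony at that moment is G♯ minor triad (G♯, B, D♯); E♯5 is not a chord tone.
It is approached by step up from D♯5 and left by leap down to B4.
Step in, leap out — an escape tone.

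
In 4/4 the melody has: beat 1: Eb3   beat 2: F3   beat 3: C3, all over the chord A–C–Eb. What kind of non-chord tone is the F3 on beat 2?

The harmony at that moment is A diminished triad (A, C, Eb); F3 is not a chord tone.
It is approached by step up from Eb3 and left by leap down to C3.
Step in, leap out, on a weak beat — an escape tone.

Escape tone.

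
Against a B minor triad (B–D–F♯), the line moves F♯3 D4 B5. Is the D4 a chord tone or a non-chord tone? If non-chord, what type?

B minor triad contains B, D, F♯; D is the third, so it is a chord tone.

Chord tone (the third of B minor triad).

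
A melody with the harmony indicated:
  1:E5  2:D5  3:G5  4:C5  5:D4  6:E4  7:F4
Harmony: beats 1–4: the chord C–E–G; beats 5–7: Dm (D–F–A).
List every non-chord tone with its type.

D5 (beat 2) — escape tone; E4 (beat 6) — passing tone.

The harmony at that moment is C major triad (C, E, G); D5 is not a chord tone.
It is approached by step down from E5 and left by leap up to G5.
Step in, leap out — an escape tone.
The harmony at that moment is D minor triad (D, F, A); E4 is not a chord tone.
It is approached by step up from D4 and left by step up to F4.
Step in, step out in the same direction — a passing tone.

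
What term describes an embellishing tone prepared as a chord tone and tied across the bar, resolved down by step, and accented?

Suspension.

Approach: by preparation — the pitch is first a chord tone, then held (tied or repeated) while the harmony changes under it. Departure: down by step. Metric position: strong.
A prepared dissonance that resolves downward by step — a suspension. (The same figure resolving upward would be a retardation.)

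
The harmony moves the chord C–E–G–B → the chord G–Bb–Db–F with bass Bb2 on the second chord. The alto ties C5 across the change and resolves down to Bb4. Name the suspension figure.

At the second chord the bass is Bb2. The suspended C5 lies a ninth above the bass; after resolving down by step to Bb4, the interval above the bass becomes an octave.
Suspension figures are named by those two intervals: 9–8.

9–8 suspension.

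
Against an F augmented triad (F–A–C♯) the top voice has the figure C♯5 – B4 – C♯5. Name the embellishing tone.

B4 is a neighbor tone.

The harmony at that moment is F augmented triad (F, A, C♯); B4 is not a chord tone.
It is approached by step down from C♯5 and left by step up to C♯5.
Step away and step back to the same note — a neighbor tone (lower neighbor).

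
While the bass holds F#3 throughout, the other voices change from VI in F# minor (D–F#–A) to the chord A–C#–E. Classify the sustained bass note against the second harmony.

Pedal tone (pedal point).

The harmony at that moment is A major triad (A, C#, E); F#3 is not a chord tone.
It is held over (the same pitch as the preceding F#3) and then sustained as the same pitch into the next harmony.
Sustained through a change of harmony — a pedal tone.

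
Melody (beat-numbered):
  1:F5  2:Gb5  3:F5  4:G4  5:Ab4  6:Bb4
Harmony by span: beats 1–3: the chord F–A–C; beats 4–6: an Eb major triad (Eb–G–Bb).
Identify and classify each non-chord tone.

The harmony at that moment is F major triad (F, A, C); Gb5 is not a chord tone.
It is approached by step up from F5 and left by step down to F5.
Step away and step back to the same note — a neighbor tone (upper neighbor).
The harmony at that moment is Eb major triad (Eb, G, Bb); Ab4 is not a chord tone.
It is approached by step up from G4 and left by step up to Bb4.
Step in, step out in the same direction — a passing tone.

Gb5 (beat 2) — neighbor tone; Ab4 (beat 5) — passing tone.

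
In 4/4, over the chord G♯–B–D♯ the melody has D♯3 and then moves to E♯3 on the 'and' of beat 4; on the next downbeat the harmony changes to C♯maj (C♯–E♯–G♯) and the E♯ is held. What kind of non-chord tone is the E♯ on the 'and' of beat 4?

Anticipation.

The harmony at that moment is G♯ minor triad (G♯, B, D♯); E♯3 is not a chord tone.
It is approached by step up from D♯3 and then sustained as the same pitch into the next harmony.
Arriving early and becoming a chord tone when the harmony changes — an anticipation.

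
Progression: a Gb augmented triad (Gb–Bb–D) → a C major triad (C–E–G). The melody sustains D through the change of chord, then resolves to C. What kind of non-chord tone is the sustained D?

D is a suspension.

The harmony at that moment is C major triad (C, E, G); D is not a chord tone.
It is held over (the same pitch as the preceding D) and left by step down to C.
Held over from the previous chord and resolving down by step — a suspension.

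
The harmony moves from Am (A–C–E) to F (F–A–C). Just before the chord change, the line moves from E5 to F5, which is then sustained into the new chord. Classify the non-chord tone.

F5 is an anticipation.

The harmony at that moment is A minor triad (A, C, E); F5 is not a chord tone.
It is approached by step up from E5 and then sustained as the same pitch into the next harmony.
Arriving early and becoming a chord tone when the harmony changes — an anticipation.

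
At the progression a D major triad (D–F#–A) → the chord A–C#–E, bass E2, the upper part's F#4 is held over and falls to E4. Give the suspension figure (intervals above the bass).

At the second chord the bass is E2. The suspended F#4 lies a ninth above the bass; after resolving down by step to E4, the interval above the bass becomes an octave.
Suspension figures are named by those two intervals: 9–8.

9–8 suspension.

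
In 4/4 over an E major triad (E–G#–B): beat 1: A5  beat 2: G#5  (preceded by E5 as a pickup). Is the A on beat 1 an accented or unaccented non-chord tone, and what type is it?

The harmony at that moment is E major triad (E, G#, B); A5 is not a chord tone.
It is approached by leap up from E5 and left by step down to G#5.
Leap in, step out — an appoggiatura.
It falls on the downbeat, so it is accented.

Accented appoggiatura.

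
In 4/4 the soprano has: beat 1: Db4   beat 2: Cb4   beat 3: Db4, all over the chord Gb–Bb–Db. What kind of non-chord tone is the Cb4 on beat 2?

The harmony at that moment is Gb major triad (Gb, Bb, Db); Cb4 is not a chord tone.
It is approached by step down from Db4 and left by step up to Db4.
Step away and step back to the same note — a neighbor tone (lower neighbor).

Lower neighbor tone.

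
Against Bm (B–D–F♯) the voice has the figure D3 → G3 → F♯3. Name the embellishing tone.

G3 is an appoggiatura.

The harmony at that moment is B minor triad (B, D, F♯); G3 is not a chord tone.
It is approached by leap up from D3 and left by step down to F♯3.
Leap in, step out — an appoggiatura.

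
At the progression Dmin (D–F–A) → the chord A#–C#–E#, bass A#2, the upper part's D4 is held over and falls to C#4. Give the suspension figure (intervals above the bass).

At the second chord the bass is A#2. The suspended D4 lies a fourth above the bass; after resolving down by step to C#4, the interval above the bass becomes a third.
Suspension figures are named by those two intervals: 4–3.

4–3 suspension.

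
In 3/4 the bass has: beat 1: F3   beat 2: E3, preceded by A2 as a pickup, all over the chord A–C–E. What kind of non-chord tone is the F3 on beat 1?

The harmony at that moment is A minor triad (A, C, E); F3 is not a chord tone.
It is approached by leap up from A2 and left by step down to E3.
Leap in, step out, metrically accented — an appoggiatura.

Appoggiatura.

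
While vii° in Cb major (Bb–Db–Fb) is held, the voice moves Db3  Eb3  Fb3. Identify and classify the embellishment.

Eb3 is a passing tone.

The harmony at that moment is Bb diminished triad (Bb, Db, Fb); Eb3 is not a chord tone.
It is approached by step up from Db3 and left by step up to Fb3.
Step in, step out in the same direction — a passing tone.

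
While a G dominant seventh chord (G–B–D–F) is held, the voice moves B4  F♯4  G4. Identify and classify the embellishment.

F♯4 is an appoggiatura.

The harmony at that moment is G dominant seventh chord (G, B, D, F); F♯4 is not a chord tone.
It is approached by leap down from B4 and left by step up to G4.
Leap in, step out — an appoggiatura.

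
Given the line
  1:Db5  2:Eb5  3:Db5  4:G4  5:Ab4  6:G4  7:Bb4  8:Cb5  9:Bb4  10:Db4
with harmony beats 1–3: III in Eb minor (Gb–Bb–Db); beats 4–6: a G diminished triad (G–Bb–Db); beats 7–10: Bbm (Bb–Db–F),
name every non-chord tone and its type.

Eb5 (beat 2) — neighbor tone; Ab4 (beat 5) — neighbor tone; Cb5 (beat 8) — neighbor tone.

The harmony at that moment is Gb major triad (Gb, Bb, Db); Eb5 is not a chord tone.
It is approached by step up from Db5 and left by step down to Db5.
Step away and step back to the same note — a neighbor tone (upper neighbor).
The harmony at that moment is G diminished triad (G, Bb, Db); Ab4 is not a chord tone.
It is approached by step up from G4 and left by step down to G4.
Step away and step back to the same note — a neighbor tone (upper neighbor).
The harmony at that moment is Bb minor triad (Bb, Db, F); Cb5 is not a chord tone.
It is approached by step up from Bb4 and left by step down to Bb4.
Step away and step back to the same note — a neighbor tone (upper neighbor).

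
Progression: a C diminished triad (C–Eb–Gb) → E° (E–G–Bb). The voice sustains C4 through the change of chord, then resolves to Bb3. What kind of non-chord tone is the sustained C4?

C4 is a suspension.

The harmony at that moment is E diminished triad (E, G, Bb); C4 is not a chord tone.
It is held over (the same pitch as the preceding C4) and left by step down to Bb3.
Held over from the previous chord and resolving down by step — a suspension.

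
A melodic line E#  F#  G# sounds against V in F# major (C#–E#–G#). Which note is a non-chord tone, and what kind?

F# is a passing tone.

The harmony at that moment is C# major triad (C#, E#, G#); F# is not a chord tone.
It is approached by step up from E# and left by step up to G#.
Step in, step out in the same direction — a passing tone.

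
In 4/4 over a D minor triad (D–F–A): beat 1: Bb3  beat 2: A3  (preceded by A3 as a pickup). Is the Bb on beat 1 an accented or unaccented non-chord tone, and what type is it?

Accented neighbor tone.

The harmony at that moment is D minor triad (D, F, A); Bb3 is not a chord tone.
It is approached by step up from A3 and left by step down to A3.
Step away and step back to the same note — a neighbor tone (upper neighbor).
It falls on the downbeat, so it is accented.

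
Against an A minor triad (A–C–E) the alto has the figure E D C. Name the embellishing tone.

D is a passing tone.

The harmony at that moment is A minor triad (A, C, E); D is not a chord tone.
It is approached by step down from E and left by step down to C.
Step in, step out in the same direction — a passing tone.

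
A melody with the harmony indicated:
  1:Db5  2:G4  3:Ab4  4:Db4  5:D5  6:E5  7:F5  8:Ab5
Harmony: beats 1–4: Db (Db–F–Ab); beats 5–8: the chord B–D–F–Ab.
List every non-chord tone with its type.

G4 (beat 2) — appoggiatura; E5 (beat 6) — passing tone.

The harmony at that moment is Db major triad (Db, F, Ab); G4 is not a chord tone.
It is approached by leap down from Db5 and left by step up to Ab4.
Leap in, step out — an appoggiatura.
The harmony at that moment is B diminished seventh chord (B, D, F, Ab); E5 is not a chord tone.
It is approached by step up from D5 and left by step up to F5.
Step in, step out in the same direction — a passing tone.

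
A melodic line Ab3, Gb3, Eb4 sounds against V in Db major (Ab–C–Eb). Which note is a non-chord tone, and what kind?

Gb3 is an escape tone.

The harmony at that moment is Ab major triad (Ab, C, Eb); Gb3 is not a chord tone.
It is approached by step down from Ab3 and left by leap up to Eb4.
Step in, leap out — an escape tone.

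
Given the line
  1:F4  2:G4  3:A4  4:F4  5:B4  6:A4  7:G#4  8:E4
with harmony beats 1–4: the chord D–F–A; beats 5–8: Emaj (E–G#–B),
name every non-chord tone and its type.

The harmony at that moment is D minor triad (D, F, A); G4 is not a chord tone.
It is approached by step up from F4 and left by step up to A4.
Step in, step out in the same direction — a passing tone.
The harmony at that moment is E major triad (E, G#, B); A4 is not a chord tone.
It is approached by step down from B4 and left by step down to G#4.
Step in, step out in the same direction — a passing tone.

G4 (beat 2) — passing tone; A4 (beat 6) — passing tone.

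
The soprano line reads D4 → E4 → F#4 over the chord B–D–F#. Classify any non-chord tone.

The harmony at that moment is B minor triad (B, D, F#); E4 is not a chord tone.
It is approached by step up from D4 and left by step up to F#4.
Step in, step out in the same direction — a passing tone.

E4 is a passing tone.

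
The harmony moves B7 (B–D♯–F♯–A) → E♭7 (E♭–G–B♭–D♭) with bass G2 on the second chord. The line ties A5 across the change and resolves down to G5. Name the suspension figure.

9–8 suspension.

At the second chord the bass is G2. The suspended A5 lies a ninth above the bass; after resolving down by step to G5, the interval above the bass becomes an octave.
Suspension figures are named by those two intervals: 9–8.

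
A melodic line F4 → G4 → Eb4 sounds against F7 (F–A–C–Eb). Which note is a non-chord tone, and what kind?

The harmony at that moment is F dominant seventh chord (F, A, C, Eb); G4 is not a chord tone.
It is approached by step up from F4 and left by leap down to Eb4.
Step in, leap out — an escape tone.

G4 is an escape tone.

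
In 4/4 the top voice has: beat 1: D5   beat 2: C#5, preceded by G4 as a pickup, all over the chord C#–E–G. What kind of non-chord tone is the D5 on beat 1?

The harmony at that moment is C# diminished triad (C#, E, G); D5 is not a chord tone.
It is approached by leap up from G4 and left by step down to C#5.
Leap in, step out, metrically accented — an appoggiatura.

Appoggiatura.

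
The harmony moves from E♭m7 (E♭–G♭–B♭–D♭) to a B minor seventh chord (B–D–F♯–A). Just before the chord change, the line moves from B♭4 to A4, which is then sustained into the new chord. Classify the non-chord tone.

The harmony at that moment is E♭ minor seventh chord (E♭, G♭, B♭, D♭); A4 is not a chord tone.
It is approached by step down from B♭4 and then sustained as the same pitch into the next harmony.
Arriving early and becoming a chord tone when the harmony changes — an anticipation.

A4 is an anticipation.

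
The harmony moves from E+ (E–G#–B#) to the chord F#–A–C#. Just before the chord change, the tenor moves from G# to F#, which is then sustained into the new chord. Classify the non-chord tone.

F# is an anticipation.

The harmony at that moment is E augmented triad (E, G#, B#); F# is not a chord tone.
It is approached by step down from G# and then sustained as the same pitch into the next harmony.
Arriving early and becoming a chord tone when the harmony changes — an anticipation.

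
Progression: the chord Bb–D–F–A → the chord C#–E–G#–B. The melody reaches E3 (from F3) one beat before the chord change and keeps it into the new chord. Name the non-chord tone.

The harmony at that moment is Bb major seventh chord (Bb, D, F, A); E3 is not a chord tone.
It is approached by step down from F3 and then sustained as the same pitch into the next harmony.
Arriving early and becoming a chord tone when the harmony changes — an anticipation.

E3 is an anticipation.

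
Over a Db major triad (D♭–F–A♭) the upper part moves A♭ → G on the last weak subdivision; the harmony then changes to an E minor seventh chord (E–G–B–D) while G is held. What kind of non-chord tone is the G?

The harmony at that moment is D♭ major triad (D♭, F, A♭); G is not a chord tone.
It is approached by step down from A♭ and then sustained as the same pitch into the next harmony.
Arriving early and becoming a chord tone when the harmony changes — an anticipation.

G is an anticipation.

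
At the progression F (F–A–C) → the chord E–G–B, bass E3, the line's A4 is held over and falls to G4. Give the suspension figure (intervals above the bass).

At the second chord the bass is E3. The suspended A4 lies a fourth above the bass; after resolving down by step to G4, the interval above the bass becomes a third.
Suspension figures are named by those two intervals: 4–3.

4–3 suspension.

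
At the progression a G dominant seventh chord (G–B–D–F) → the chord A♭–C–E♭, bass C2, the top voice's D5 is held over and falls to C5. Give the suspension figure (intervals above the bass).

At the second chord the bass is C2. The suspended D5 lies a ninth above the bass; after resolving down by step to C5, the interval above the bass becomes an octave.
Suspension figures are named by those two intervals: 9–8.

9–8 suspension.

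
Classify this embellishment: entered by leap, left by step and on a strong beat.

Appoggiatura.

Approach: by leap. Departure: by step. Metric position: strong.
Leap in, step out, in a metrically strong position — an appoggiatura. (It is the mirror image of the escape tone, which steps in and leaps out from a weak position.)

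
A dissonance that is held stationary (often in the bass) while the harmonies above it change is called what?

Approach: none. Departure: none — a single pitch is sustained while the chords change around it, passing through harmonies that do not contain it.
No melodic motion at all; the dissonance is created entirely by the moving harmonies against the stationary note — a pedal tone (pedal point).

Pedal tone.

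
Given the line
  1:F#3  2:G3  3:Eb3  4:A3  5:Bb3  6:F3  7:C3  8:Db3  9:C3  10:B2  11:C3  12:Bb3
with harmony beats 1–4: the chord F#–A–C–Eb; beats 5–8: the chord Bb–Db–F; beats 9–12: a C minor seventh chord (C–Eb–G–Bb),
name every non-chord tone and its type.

G3 (beat 2) — escape tone; C3 (beat 7) — appoggiatura; B2 (beat 10) — neighbor tone.

The harmony at that moment is F# diminished seventh chord (F#, A, C, Eb); G3 is not a chord tone.
It is approached by step up from F#3 and left by leap down to Eb3.
Step in, leap out — an escape tone.
The harmony at that moment is Bb minor triad (Bb, Db, F); C3 is not a chord tone.
It is approached by leap down from F3 and left by step up to Db3.
Leap in, step out — an appoggiatura.
The harmony at that moment is C minor seventh chord (C, Eb, G, Bb); B2 is not a chord tone.
It is approached by step down from C3 and left by step up to C3.
Step away and step back to the same note — a neighbor tone (lower neighbor).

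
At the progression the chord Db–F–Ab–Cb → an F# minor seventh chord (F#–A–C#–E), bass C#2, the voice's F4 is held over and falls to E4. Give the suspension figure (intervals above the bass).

4–3 suspension.

At the second chord the bass is C#2. The suspended F4 lies a fourth above the bass; after resolving down by step to E4, the interval above the bass becomes a third.
Suspension figures are named by those two intervals: 4–3.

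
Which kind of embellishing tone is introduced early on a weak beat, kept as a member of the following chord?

Approach: ahead of the chord change (typically by step), so it is dissonant against the current harmony. Departure: none — the same pitch is restated or held and is a chord tone of the new harmony.
Dissonant first, consonant once the harmony catches up: the note simply arrives early — an anticipation. (The reverse timing, consonant first and dissonant after the change, would be a suspension or retardation.)

Anticipation.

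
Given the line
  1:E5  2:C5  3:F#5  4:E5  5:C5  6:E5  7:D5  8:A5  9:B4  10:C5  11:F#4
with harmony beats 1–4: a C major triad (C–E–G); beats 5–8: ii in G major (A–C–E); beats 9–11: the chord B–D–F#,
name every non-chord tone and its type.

The harmony at that moment is C major triad (C, E, G); F#5 is not a chord tone.
It is approached by leap up from C5 and left by step down to E5.
Leap in, step out — an appoggiatura.
The harmony at that moment is A minor triad (A, C, E); D5 is not a chord tone.
It is approached by step down from E5 and left by leap up to A5.
Step in, leap out — an escape tone.
The harmony at that moment is B minor triad (B, D, F#); C5 is not a chord tone.
It is approached by step up from B4 and left by leap down to F#4.
Step in, leap out — an escape tone.

F#5 (beat 3) — appoggiatura; D5 (beat 7) — escape tone; C5 (beat 10) — escape tone.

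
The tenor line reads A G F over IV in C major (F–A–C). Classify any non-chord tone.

The harmony at that moment is F major triad (F, A, C); G is not a chord tone.
It is approached by step down from A and left by step down to F.
Step in, step out in the same direction — a passing tone.

G is a passing tone.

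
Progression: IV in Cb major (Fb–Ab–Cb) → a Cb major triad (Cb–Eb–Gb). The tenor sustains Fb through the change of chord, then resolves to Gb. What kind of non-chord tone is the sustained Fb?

Fb is a retardation.

The harmony at that moment is Cb major triad (Cb, Eb, Gb); Fb is not a chord tone.
It is held over (the same pitch as the preceding Fb) and left by step up to Gb.
Held over from the previous chord and resolving up by step — a retardation.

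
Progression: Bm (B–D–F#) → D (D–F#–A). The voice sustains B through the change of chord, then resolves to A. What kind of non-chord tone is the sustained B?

B is a suspension.

The harmony at that moment is D major triad (D, F#, A); B is not a chord tone.
It is held over (the same pitch as the preceding B) and left by step down to A.
Held over from the previous chord and resolving down by step — a suspension.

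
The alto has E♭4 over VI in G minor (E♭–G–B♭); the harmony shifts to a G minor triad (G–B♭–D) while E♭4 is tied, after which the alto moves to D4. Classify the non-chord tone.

E♭4 is a suspension.

The harmony at that moment is G minor triad (G, B♭, D); E♭4 is not a chord tone.
It is held over (the same pitch as the preceding E♭4) and left by step down to D4.
Held over from the previous chord and resolving down by step — a suspension.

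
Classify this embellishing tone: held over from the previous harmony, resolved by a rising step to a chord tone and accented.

Retardation.

Approach: by preparation — the pitch is first a chord tone, then held (tied or repeated) while the harmony changes under it. Departure: up by step. Metric position: strong.
A prepared dissonance that resolves upward by step — a retardation. (The same figure resolving downward would be a suspension.)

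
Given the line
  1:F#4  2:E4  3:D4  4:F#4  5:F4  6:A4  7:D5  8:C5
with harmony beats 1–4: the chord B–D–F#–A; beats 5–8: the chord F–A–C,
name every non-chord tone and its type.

E4 (beat 2) — passing tone; D5 (beat 7) — appoggiatura.

The harmony at that moment is B minor seventh chord (B, D, F#, A); E4 is not a chord tone.
It is approached by step down from F#4 and left by step down to D4.
Step in, step out in the same direction — a passing tone.
The harmony at that moment is F major triad (F, A, C); D5 is not a chord tone.
It is approached by leap up from A4 and left by step down to C5.
Leap in, step out — an appoggiatura.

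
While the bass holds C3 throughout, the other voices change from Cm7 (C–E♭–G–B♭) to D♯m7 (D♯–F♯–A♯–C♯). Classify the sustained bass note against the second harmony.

Pedal tone (pedal point).

The harmony at that moment is D♯ minor seventh chord (D♯, F♯, A♯, C♯); C3 is not a chord tone.
It is held over (the same pitch as the preceding C3) and then sustained as the same pitch into the next harmony.
Sustained through a change of harmony — a pedal tone.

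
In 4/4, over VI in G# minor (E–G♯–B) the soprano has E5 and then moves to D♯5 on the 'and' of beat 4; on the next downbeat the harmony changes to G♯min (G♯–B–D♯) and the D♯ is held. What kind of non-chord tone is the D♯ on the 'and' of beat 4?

The harmony at that moment is E major triad (E, G♯, B); D♯5 is not a chord tone.
It is approached by step down from E5 and then sustained as the same pitch into the next harmony.
Arriving early and becoming a chord tone when the harmony changes — an anticipation.

Anticipation.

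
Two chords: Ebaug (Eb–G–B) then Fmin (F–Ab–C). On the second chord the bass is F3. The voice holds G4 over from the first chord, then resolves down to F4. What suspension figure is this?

At the second chord the bass is F3. The suspended G4 lies a ninth above the bass; after resolving down by step to F4, the interval above the bass becomes an octave.
Suspension figures are named by those two intervals: 9–8.

9–8 suspension.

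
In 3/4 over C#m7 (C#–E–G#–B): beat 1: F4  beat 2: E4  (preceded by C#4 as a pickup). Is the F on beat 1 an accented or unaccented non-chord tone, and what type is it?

The harmony at that moment is C# minor seventh chord (C#, E, G#, B); F4 is not a chord tone.
It is approached by leap up from C#4 and left by step down to E4.
Leap in, step out — an appoggiatura.
It falls on the downbeat, so it is accented.

Accented appoggiatura.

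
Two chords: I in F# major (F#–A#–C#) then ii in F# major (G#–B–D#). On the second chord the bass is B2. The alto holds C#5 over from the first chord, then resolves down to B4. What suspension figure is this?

At the second chord the bass is B2. The suspended C#5 lies a ninth above the bass; after resolving down by step to B4, the interval above the bass becomes an octave.
Suspension figures are named by those two intervals: 9–8.

9–8 suspension.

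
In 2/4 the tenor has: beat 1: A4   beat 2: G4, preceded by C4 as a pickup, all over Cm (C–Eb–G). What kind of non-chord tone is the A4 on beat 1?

Appoggiatura.

The harmony at that moment is C minor triad (C, Eb, G); A4 is not a chord tone.
It is approached by leap up from C4 and left by step down to G4.
Leap in, step out, metrically accented — an appoggiatura.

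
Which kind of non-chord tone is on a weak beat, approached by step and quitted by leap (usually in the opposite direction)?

Escape tone.

Approach: by step. Departure: by leap. Metric position: weak.
Step in, leap out, from a weak position — an escape tone (échappée). (It is the mirror image of the appoggiatura, which leaps in and steps out on a strong beat.)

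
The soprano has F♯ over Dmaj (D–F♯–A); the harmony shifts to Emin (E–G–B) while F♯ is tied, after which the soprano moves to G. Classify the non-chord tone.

F♯ is a retardation.

The harmony at that moment is E minor triad (E, G, B); F♯ is not a chord tone.
It is held over (the same pitch as the preceding F♯) and left by step up to G.
Held over from the previous chord and resolving up by step — a retardation.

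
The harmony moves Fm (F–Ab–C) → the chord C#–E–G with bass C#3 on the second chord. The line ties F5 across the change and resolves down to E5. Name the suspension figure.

At the second chord the bass is C#3. The suspended F5 lies a fourth above the bass; after resolving down by step to E5, the interval above the bass becomes a third.
Suspension figures are named by those two intervals: 4–3.

4–3 suspension.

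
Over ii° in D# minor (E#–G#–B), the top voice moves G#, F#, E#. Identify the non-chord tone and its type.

F# is a passing tone.

The harmony at that moment is E# diminished triad (E#, G#, B); F# is not a chord tone.
It is approached by step down from G# and left by step down to E#.
Step in, step out in the same direction — a passing tone.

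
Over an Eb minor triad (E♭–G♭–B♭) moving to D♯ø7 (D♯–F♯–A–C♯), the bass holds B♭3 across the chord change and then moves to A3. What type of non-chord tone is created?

B♭3 is a suspension.

The harmony at that moment is D♯ half-diminished seventh chord (D♯, F♯, A, C♯); B♭3 is not a chord tone.
It is held over (the same pitch as the preceding B♭3) and left by step down to A3.
Held over from the previous chord and resolving down by step — a suspension.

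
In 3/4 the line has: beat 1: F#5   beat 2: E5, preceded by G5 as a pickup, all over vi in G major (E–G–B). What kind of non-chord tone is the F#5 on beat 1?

The harmony at that moment is E minor triad (E, G, B); F#5 is not a chord tone.
It is approached by step down from G5 and left by step down to E5.
Step in, step out in the same direction — a passing tone.

Passing tone.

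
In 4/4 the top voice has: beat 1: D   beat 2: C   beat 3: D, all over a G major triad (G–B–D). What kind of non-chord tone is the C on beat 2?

Lower neighbor tone.

The harmony at that moment is G major triad (G, B, D); C is not a chord tone.
It is approached by step down from D and left by step up to D.
Step away and step back to the same note — a neighbor tone (lower neighbor).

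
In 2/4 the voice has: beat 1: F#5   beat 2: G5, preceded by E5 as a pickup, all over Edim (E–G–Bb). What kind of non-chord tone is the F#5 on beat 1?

The harmony at that moment is E diminished triad (E, G, Bb); F#5 is not a chord tone.
It is approached by step up from E5 and left by step up to G5.
Step in, step out in the same direction — a passing tone.

Passing tone.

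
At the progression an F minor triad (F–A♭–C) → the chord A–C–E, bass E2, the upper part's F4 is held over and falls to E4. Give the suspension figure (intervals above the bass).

9–8 suspension.

At the second chord the bass is E2. The suspended F4 lies a ninth above the bass; after resolving down by step to E4, the interval above the bass becomes an octave.
Suspension figures are named by those two intervals: 9–8.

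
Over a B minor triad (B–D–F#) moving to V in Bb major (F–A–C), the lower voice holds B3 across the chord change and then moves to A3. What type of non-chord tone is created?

The harmony at that moment is F major triad (F, A, C); B3 is not a chord tone.
It is held over (the same pitch as the preceding B3) and left by step down to A3.
Held over from the previous chord and resolving down by step — a suspension.

B3 is a suspension.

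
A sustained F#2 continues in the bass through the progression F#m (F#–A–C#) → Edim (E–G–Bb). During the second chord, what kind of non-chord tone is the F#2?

The harmony at that moment is E diminished triad (E, G, Bb); F#2 is not a chord tone.
It is held over (the same pitch as the preceding F#2) and then sustained as the same pitch into the next harmony.
Sustained through a change of harmony — a pedal tone.

Pedal tone (pedal point).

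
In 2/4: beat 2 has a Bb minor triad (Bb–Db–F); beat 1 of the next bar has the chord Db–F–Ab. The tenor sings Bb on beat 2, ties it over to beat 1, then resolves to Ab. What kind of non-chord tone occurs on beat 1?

The harmony at that moment is Db major triad (Db, F, Ab); Bb is not a chord tone.
It is held over (the same pitch as the preceding Bb) and left by step down to Ab.
Held over from the previous chord and resolving down by step — a suspension.

Suspension.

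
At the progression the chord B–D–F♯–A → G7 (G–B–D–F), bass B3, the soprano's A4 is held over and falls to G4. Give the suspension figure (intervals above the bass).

7–6 suspension.

At the second chord the bass is B3. The suspended A4 lies a seventh above the bass; after resolving down by step to G4, the interval above the bass becomes a sixth.
Suspension figures are named by those two intervals: 7–6.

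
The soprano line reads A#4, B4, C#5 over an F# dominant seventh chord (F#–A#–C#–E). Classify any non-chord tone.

The harmony at that moment is F# dominant seventh chord (F#, A#, C#, E); B4 is not a chord tone.
It is approached by step up from A#4 and left by step up to C#5.
Step in, step out in the same direction — a passing tone.

B4 is a passing tone.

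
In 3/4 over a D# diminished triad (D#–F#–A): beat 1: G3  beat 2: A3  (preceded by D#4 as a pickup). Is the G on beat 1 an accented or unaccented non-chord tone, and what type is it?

The harmony at that moment is D# diminished triad (D#, F#, A); G3 is not a chord tone.
It is approached by leap down from D#4 and left by step up to A3.
Leap in, step out — an appoggiatura.
It falls on the downbeat, so it is accented.

Accented appoggiatura.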